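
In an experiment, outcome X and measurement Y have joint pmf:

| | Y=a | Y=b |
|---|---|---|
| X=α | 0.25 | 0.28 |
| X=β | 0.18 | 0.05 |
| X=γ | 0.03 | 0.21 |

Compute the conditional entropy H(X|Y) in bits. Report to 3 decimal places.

Chain rule: H(X|Y) = H(X,Y) − H(Y).
Marginals: p(X) = (0.5300, 0.2300, 0.2400), p(Y) = (0.4600, 0.5400).
H(X,Y) = 2.3002 bits; H(Y) = 0.9954 bits.
H(X|Y) = 2.3002 − 0.9954 = 1.305 bits.

1.305 bits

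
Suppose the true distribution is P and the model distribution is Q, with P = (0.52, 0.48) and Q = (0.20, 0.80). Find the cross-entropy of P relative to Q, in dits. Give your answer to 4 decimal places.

H(P,Q) = −Σ p·log₁₀ q.
  −0.52·log₁₀(0.20) = 0.36346
  −0.48·log₁₀(0.80) = 0.04652
H(P,Q) = 0.4100 dits.

0.4100 dits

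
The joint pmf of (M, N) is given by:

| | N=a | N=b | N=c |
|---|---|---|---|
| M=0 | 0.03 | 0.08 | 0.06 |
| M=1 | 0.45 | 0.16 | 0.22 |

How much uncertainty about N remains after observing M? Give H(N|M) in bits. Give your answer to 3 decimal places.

Marginals: p(M) = (0.1700, 0.8300), p(N) = (0.4800, 0.2400, 0.2800).
H(N|M) = Σ p(M) · H(N|M=·).
  M=0: p=0.1700, H(N|M=0) = 1.4837
  M=1: p=0.8300, H(N|M=1) = 1.4444
Weighted sum = 1.451 bits.

1.451 bits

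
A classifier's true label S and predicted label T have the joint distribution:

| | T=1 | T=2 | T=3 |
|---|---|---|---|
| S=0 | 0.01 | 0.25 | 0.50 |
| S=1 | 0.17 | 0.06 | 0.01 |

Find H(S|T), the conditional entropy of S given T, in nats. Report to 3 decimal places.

Marginals: p(S) = (0.7600, 0.2400), p(T) = (0.1800, 0.3100, 0.5100).
H(S|T) = Σ p(T) · H(S|T=·).
  T=1: p=0.1800, H(S|T=1) = 0.2146
  T=2: p=0.3100, H(S|T=2) = 0.4913
  T=3: p=0.5100, H(S|T=3) = 0.0965
Weighted sum = 0.240 nats.

0.240 nats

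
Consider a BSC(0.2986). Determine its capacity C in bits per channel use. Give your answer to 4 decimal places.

0.1204 bits

Binary symmetric channel: C = 1 − h₂(ε) where h₂ is the binary entropy function.
h₂(0.2986) = −0.2986·log₂0.2986 − 0.7014·log₂0.7014 = 0.8796.
C = 1 − 0.8796 = 0.1204 bits per channel use.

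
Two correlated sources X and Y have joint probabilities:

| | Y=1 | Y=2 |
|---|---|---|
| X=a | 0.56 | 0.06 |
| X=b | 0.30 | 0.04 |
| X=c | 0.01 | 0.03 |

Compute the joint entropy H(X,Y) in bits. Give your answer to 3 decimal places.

H(X,Y) = −Σ p(x,y)·log₂ p(x,y) over all 6 cells.
  cell (a,1): −0.56·log₂0.56 = 0.4684
  cell (a,2): −0.06·log₂0.06 = 0.2435
  cell (b,1): −0.30·log₂0.30 = 0.5211
  cell (b,2): −0.04·log₂0.04 = 0.1858
  cell (c,1): −0.01·log₂0.01 = 0.0664
  cell (c,2): −0.03·log₂0.03 = 0.1518
Sum = 1.637 bits.

1.637 bits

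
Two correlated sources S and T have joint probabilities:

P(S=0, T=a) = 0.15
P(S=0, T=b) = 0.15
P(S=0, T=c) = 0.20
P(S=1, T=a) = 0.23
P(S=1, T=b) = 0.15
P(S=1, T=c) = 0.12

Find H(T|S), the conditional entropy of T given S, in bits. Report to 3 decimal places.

Marginals: p(S) = (0.5000, 0.5000), p(T) = (0.3800, 0.3000, 0.3200).
H(T|S) = Σ p(S) · H(T|S=·).
  S=0: p=0.5000, H(T|S=0) = 1.5710
  S=1: p=0.5000, H(T|S=1) = 1.5306
Weighted sum = 1.551 bits.

1.551 bits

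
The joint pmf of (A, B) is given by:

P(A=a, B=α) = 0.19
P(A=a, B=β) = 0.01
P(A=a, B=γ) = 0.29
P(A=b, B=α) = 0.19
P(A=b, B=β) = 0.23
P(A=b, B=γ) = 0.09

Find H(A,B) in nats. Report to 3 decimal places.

1.591 nats

H(A,B) = −Σ p(x,y)·ln p(x,y) over all 6 cells.
  cell (a,α): −0.19·ln0.19 = 0.3155
  cell (a,β): −0.01·ln0.01 = 0.0461
  cell (a,γ): −0.29·ln0.29 = 0.3590
  cell (b,α): −0.19·ln0.19 = 0.3155
  cell (b,β): −0.23·ln0.23 = 0.3380
  cell (b,γ): −0.09·ln0.09 = 0.2167
Sum = 1.591 nats.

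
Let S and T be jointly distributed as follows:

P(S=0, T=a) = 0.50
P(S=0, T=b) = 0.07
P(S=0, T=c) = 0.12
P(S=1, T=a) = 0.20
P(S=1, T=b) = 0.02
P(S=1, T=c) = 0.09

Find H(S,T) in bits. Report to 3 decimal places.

2.026 bits

H(S,T) = −Σ p(x,y)·log₂ p(x,y) over all 6 cells.
  cell (0,a): −0.50·log₂0.50 = 0.5000
  cell (0,b): −0.07·log₂0.07 = 0.2686
  cell (0,c): −0.12·log₂0.12 = 0.3671
  cell (1,a): −0.20·log₂0.20 = 0.4644
  cell (1,b): −0.02·log₂0.02 = 0.1129
  cell (1,c): −0.09·log₂0.09 = 0.3127
Sum = 2.026 bits.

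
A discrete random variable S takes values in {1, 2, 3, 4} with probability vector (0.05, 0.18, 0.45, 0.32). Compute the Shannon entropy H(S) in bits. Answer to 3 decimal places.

H(S) = −Σ p·log₂ p.
  −(0.05)·log₂(0.05) = 0.2161
  −(0.18)·log₂(0.18) = 0.4453
  −(0.45)·log₂(0.45) = 0.5184
  −(0.32)·log₂(0.32) = 0.5260
Sum: 0.2161 + 0.4453 + 0.5184 + 0.5260 = 1.706 bits.

1.706 bits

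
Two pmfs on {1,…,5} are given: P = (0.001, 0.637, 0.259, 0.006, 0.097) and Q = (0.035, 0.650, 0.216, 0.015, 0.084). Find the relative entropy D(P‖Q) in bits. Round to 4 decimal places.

0.0563 bits

D(P‖Q) = Σ p·log₂(p/q).
  0.001·log₂(0.001/0.035) = -0.00513
  0.637·log₂(0.637/0.650) = -0.01857
  0.259·log₂(0.259/0.216) = 0.06784
  0.006·log₂(0.006/0.015) = -0.00793
  0.097·log₂(0.097/0.084) = 0.02014
D(P‖Q) = 0.0563 bits.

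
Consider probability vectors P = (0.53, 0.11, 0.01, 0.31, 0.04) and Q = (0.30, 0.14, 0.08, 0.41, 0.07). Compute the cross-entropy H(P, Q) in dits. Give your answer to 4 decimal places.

H(P,Q) = −Σ p·log₁₀ q.
  −0.53·log₁₀(0.30) = 0.27713
  −0.11·log₁₀(0.14) = 0.09393
  −0.01·log₁₀(0.08) = 0.01097
  −0.31·log₁₀(0.41) = 0.12004
  −0.04·log₁₀(0.07) = 0.04620
H(P,Q) = 0.5483 dits.

0.5483 dits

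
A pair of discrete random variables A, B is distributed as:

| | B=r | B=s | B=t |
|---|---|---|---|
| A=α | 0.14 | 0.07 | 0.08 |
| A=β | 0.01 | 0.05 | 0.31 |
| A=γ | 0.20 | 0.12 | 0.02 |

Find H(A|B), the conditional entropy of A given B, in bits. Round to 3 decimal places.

Chain rule: H(A|B) = H(A,B) − H(B).
Marginals: p(A) = (0.2900, 0.3700, 0.3400), p(B) = (0.3500, 0.2400, 0.4100).
H(A,B) = 2.7078 bits; H(B) = 1.5516 bits.
H(A|B) = 2.7078 − 1.5516 = 1.156 bits.

1.156 bits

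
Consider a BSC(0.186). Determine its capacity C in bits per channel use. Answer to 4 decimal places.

0.3070 bits

Binary symmetric channel: C = 1 − h₂(ε) where h₂ is the binary entropy function.
h₂(0.186) = −0.186·log₂0.186 − 0.814·log₂0.814 = 0.6930.
C = 1 − 0.6930 = 0.3070 bits per channel use.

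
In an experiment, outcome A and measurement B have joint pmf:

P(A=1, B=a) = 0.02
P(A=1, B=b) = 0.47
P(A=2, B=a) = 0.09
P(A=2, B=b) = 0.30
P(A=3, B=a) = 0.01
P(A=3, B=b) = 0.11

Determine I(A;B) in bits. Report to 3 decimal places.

Marginals: p(A) = (0.4900, 0.3900, 0.1200), p(B) = (0.1200, 0.8800).
I(A;B) = H(A) + H(B) − H(A,B).
H(A) = 1.4011, H(B) = 0.5294, H(A,B) = 1.8753.
I(A;B) = 1.4011 + 0.5294 − 1.8753 = 0.055 bits.

0.055 bits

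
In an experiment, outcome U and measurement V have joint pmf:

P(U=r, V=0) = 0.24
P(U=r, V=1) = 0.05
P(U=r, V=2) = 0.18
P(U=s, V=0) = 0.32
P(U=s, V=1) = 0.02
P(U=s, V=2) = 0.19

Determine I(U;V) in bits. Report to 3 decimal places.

Marginals: p(U) = (0.4700, 0.5300), p(V) = (0.5600, 0.0700, 0.3700).
I(U;V) = H(U) + H(V) − H(U,V).
H(U) = 0.9974, H(V) = 1.2677, H(U,V) = 2.2497.
I(U;V) = 0.9974 + 1.2677 − 2.2497 = 0.015 bits.

0.015 bits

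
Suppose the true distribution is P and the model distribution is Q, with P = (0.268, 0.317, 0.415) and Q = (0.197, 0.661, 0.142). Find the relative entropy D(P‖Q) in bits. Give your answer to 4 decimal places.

D(P‖Q) = Σ p·log₂(p/q).
  0.268·log₂(0.268/0.197) = 0.11900
  0.317·log₂(0.317/0.661) = -0.33607
  0.415·log₂(0.415/0.142) = 0.64210
D(P‖Q) = 0.4250 bits.

0.4250 bits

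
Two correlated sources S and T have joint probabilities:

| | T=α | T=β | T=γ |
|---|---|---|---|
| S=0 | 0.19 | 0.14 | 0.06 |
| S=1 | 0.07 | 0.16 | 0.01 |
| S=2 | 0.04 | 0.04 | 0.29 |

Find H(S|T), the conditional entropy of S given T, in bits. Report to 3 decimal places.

Chain rule: H(S|T) = H(S,T) − H(T).
Marginals: p(S) = (0.3900, 0.2400, 0.3700), p(T) = (0.3000, 0.3400, 0.3600).
H(S,T) = 2.7433 bits; H(T) = 1.5809 bits.
H(S|T) = 2.7433 − 1.5809 = 1.162 bits.

1.162 bits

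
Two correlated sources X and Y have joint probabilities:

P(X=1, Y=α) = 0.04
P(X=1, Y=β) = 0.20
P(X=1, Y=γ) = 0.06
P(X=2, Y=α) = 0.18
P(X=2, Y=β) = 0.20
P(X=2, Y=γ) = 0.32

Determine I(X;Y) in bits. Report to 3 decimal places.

Marginals: p(X) = (0.3000, 0.7000), p(Y) = (0.2200, 0.4000, 0.3800).
I(X;Y) = H(X) + H(Y) − H(X,Y).
H(X) = 0.8813, H(Y) = 1.5398, H(X,Y) = 2.3294.
I(X;Y) = 0.8813 + 1.5398 − 2.3294 = 0.092 bits.

0.092 bits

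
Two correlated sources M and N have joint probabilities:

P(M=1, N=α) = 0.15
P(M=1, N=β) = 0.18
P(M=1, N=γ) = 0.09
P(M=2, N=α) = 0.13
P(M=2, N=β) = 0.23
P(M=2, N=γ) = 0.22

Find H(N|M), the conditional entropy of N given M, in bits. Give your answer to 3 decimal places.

1.538 bits

Chain rule: H(N|M) = H(M,N) − H(M).
Marginals: p(M) = (0.4200, 0.5800), p(N) = (0.2800, 0.4100, 0.3100).
H(M,N) = 2.5194 bits; H(M) = 0.9815 bits.
H(N|M) = 2.5194 − 0.9815 = 1.538 bits.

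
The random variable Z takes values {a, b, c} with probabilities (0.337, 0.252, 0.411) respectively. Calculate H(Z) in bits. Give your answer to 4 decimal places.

H(Z) = −Σ p·log₂ p.
  −(0.337)·log₂(0.337) = 0.52881
  −(0.252)·log₂(0.252) = 0.50110
  −(0.411)·log₂(0.411) = 0.52723
Sum: 0.52881 + 0.50110 + 0.52723 = 1.5571 bits.

1.5571 bits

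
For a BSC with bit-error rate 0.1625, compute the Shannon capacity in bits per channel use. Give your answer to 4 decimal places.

0.3597 bits

Binary symmetric channel: C = 1 − h₂(ε) where h₂ is the binary entropy function.
h₂(0.1625) = −0.1625·log₂0.1625 − 0.8375·log₂0.8375 = 0.6403.
C = 1 − 0.6403 = 0.3597 bits per channel use.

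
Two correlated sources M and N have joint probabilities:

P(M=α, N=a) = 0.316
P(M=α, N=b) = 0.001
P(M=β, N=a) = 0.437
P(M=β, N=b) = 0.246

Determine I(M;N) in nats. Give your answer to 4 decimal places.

Marginals: p(M) = (0.3170, 0.6830), p(N) = (0.7530, 0.2470).
I(M;N) = Σ p(x,y)·ln[p(x,y)/(p(x)p(y))].
  (α,a): 0.316·ln(1.3238) = 0.08865
  (α,b): 0.001·ln(0.0128) = -0.00436
  (β,a): 0.437·ln(0.8497) = -0.07117
  (β,b): 0.246·ln(1.4582) = 0.09279
Sum = 0.1059 nats.

0.1059 nats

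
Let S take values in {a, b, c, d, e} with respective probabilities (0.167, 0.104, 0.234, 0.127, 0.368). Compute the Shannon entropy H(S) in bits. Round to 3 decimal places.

2.170 bits

H(S) = −Σ p·log₂ p.
  −(0.167)·log₂(0.167) = 0.4312
  −(0.104)·log₂(0.104) = 0.3396
  −(0.234)·log₂(0.234) = 0.4903
  −(0.127)·log₂(0.127) = 0.3781
  −(0.368)·log₂(0.368) = 0.5307
Sum: 0.4312 + 0.3396 + 0.4903 + 0.3781 + 0.5307 = 2.170 bits.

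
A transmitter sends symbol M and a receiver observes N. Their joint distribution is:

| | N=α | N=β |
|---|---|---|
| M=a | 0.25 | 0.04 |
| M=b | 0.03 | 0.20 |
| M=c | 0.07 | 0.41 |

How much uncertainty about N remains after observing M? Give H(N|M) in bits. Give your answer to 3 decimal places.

0.584 bits

Marginals: p(M) = (0.2900, 0.2300, 0.4800), p(N) = (0.3500, 0.6500).
H(N|M) = Σ p(M) · H(N|M=·).
  M=a: p=0.2900, H(N|M=a) = 0.5788
  M=b: p=0.2300, H(N|M=b) = 0.5586
  M=c: p=0.4800, H(N|M=c) = 0.5993
Weighted sum = 0.584 bits.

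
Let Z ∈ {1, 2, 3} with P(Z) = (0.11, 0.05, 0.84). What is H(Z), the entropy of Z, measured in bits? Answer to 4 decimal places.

H(Z) = −Σ p·log₂ p.
  −(0.11)·log₂(0.11) = 0.35029
  −(0.05)·log₂(0.05) = 0.21610
  −(0.84)·log₂(0.84) = 0.21129
Sum: 0.35029 + 0.21610 + 0.21129 = 0.7777 bits.

0.7777 bits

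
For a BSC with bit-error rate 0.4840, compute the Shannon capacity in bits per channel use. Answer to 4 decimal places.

0.0007 bits

Binary symmetric channel: C = 1 − h₂(ε) where h₂ is the binary entropy function.
h₂(0.4840) = −0.4840·log₂0.4840 − 0.5160·log₂0.5160 = 0.9993.
C = 1 − 0.9993 = 0.0007 bits per channel use.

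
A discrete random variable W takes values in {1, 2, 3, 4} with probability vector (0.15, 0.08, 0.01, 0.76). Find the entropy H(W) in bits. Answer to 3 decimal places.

1.069 bits

H(W) = −Σ p·log₂ p.
  −(0.15)·log₂(0.15) = 0.4105
  −(0.08)·log₂(0.08) = 0.2915
  −(0.01)·log₂(0.01) = 0.0664
  −(0.76)·log₂(0.76) = 0.3009
Sum: 0.4105 + 0.2915 + 0.0664 + 0.3009 = 1.069 bits.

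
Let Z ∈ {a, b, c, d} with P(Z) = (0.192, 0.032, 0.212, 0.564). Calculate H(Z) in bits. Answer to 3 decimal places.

H(Z) = −Σ p·log₂ p.
  −(0.192)·log₂(0.192) = 0.4571
  −(0.032)·log₂(0.032) = 0.1589
  −(0.212)·log₂(0.212) = 0.4744
  −(0.564)·log₂(0.564) = 0.4660
Sum: 0.4571 + 0.1589 + 0.4744 + 0.4660 = 1.556 bits.

1.556 bits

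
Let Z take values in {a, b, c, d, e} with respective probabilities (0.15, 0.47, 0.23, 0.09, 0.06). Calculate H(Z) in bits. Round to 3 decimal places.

1.966 bits

H(Z) = −Σ p·log₂ p.
  −(0.15)·log₂(0.15) = 0.4105
  −(0.47)·log₂(0.47) = 0.5120
  −(0.23)·log₂(0.23) = 0.4877
  −(0.09)·log₂(0.09) = 0.3127
  −(0.06)·log₂(0.06) = 0.2435
Sum: 0.4105 + 0.5120 + 0.4877 + 0.3127 + 0.2435 = 1.966 bits.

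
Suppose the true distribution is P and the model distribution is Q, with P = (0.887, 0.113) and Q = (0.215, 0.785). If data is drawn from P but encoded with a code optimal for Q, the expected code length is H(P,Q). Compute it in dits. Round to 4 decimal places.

H(P,Q) = −Σ p·log₁₀ q.
  −0.887·log₁₀(0.215) = 0.59213
  −0.113·log₁₀(0.785) = 0.01188
H(P,Q) = 0.6040 dits.

0.6040 dits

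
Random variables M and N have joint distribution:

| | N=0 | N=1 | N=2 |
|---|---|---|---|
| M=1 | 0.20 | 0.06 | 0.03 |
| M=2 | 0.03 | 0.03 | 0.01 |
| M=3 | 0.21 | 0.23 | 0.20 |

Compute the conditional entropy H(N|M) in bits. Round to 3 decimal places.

Chain rule: H(N|M) = H(M,N) − H(M).
Marginals: p(M) = (0.2900, 0.0700, 0.6400), p(N) = (0.4400, 0.3200, 0.2400).
H(M,N) = 2.6545 bits; H(M) = 1.1985 bits.
H(N|M) = 2.6545 − 1.1985 = 1.456 bits.

1.456 bits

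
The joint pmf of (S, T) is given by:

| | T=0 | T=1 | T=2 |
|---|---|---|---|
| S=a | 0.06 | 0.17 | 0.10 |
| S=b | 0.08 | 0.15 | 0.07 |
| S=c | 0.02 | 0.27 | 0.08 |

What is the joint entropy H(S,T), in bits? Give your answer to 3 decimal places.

H(S,T) = −Σ p(x,y)·log₂ p(x,y) over all 9 cells.
  cell (a,0): −0.06·log₂0.06 = 0.2435
  cell (a,1): −0.17·log₂0.17 = 0.4346
  cell (a,2): −0.10·log₂0.10 = 0.3322
  cell (b,0): −0.08·log₂0.08 = 0.2915
  cell (b,1): −0.15·log₂0.15 = 0.4105
  cell (b,2): −0.07·log₂0.07 = 0.2686
  cell (c,0): −0.02·log₂0.02 = 0.1129
  cell (c,1): −0.27·log₂0.27 = 0.5100
  cell (c,2): −0.08·log₂0.08 = 0.2915
Sum = 2.895 bits.

2.895 bits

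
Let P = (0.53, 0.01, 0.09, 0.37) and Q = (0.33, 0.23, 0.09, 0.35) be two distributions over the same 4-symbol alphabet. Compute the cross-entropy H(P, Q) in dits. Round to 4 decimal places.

H(P,Q) = −Σ p·log₁₀ q.
  −0.53·log₁₀(0.33) = 0.25519
  −0.01·log₁₀(0.23) = 0.00638
  −0.09·log₁₀(0.09) = 0.09412
  −0.37·log₁₀(0.35) = 0.16869
H(P,Q) = 0.5244 dits.

0.5244 dits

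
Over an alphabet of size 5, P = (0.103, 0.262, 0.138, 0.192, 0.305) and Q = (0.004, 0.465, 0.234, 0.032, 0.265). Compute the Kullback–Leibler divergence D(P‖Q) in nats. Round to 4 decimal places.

D(P‖Q) = Σ p·ln(p/q).
  0.103·ln(0.103/0.004) = 0.33459
  0.262·ln(0.262/0.465) = -0.15031
  0.138·ln(0.138/0.234) = -0.07287
  0.192·ln(0.192/0.032) = 0.34402
  0.305·ln(0.305/0.265) = 0.04288
D(P‖Q) = 0.4983 nats.

0.4983 nats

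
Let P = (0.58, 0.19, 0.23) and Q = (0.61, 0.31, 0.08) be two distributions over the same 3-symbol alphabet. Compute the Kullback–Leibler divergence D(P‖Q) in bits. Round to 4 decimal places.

0.1740 bits

D(P‖Q) = Σ p·log₂(p/q).
  0.58·log₂(0.58/0.61) = -0.04220
  0.19·log₂(0.19/0.31) = -0.13419
  0.23·log₂(0.23/0.08) = 0.35042
D(P‖Q) = 0.1740 bits.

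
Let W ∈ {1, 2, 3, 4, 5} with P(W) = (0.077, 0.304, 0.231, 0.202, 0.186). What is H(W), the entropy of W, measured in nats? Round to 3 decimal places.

H(W) = −Σ p·ln p.
  −(0.077)·ln(0.077) = 0.1974
  −(0.304)·ln(0.304) = 0.3620
  −(0.231)·ln(0.231) = 0.3385
  −(0.202)·ln(0.202) = 0.3231
  −(0.186)·ln(0.186) = 0.3129
Sum: 0.1974 + 0.3620 + 0.3385 + 0.3231 + 0.3129 = 1.534 nats.

1.534 nats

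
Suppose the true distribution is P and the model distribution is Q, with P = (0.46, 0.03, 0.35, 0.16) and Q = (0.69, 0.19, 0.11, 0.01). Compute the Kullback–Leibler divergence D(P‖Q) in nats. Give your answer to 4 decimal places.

D(P‖Q) = Σ p·ln(p/q).
  0.46·ln(0.46/0.69) = -0.18651
  0.03·ln(0.03/0.19) = -0.05537
  0.35·ln(0.35/0.11) = 0.40511
  0.16·ln(0.16/0.01) = 0.44361
D(P‖Q) = 0.6068 nats.

0.6068 nats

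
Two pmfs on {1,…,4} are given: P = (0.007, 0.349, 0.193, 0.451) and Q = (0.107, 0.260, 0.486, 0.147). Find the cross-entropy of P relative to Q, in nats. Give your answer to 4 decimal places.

H(P,Q) = −Σ p·ln q.
  −0.007·ln(0.107) = 0.01564
  −0.349·ln(0.260) = 0.47013
  −0.193·ln(0.486) = 0.13926
  −0.451·ln(0.147) = 0.86471
H(P,Q) = 1.4897 nats.

1.4897 nats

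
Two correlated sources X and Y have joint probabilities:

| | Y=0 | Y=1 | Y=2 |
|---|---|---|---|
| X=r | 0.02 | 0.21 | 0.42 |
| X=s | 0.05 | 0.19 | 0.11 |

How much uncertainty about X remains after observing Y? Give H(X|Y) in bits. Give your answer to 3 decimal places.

0.850 bits

Marginals: p(X) = (0.6500, 0.3500), p(Y) = (0.0700, 0.4000, 0.5300).
H(X|Y) = Σ p(Y) · H(X|Y=·).
  Y=0: p=0.0700, H(X|Y=0) = 0.8631
  Y=1: p=0.4000, H(X|Y=1) = 0.9982
  Y=2: p=0.5300, H(X|Y=2) = 0.7368
Weighted sum = 0.850 bits.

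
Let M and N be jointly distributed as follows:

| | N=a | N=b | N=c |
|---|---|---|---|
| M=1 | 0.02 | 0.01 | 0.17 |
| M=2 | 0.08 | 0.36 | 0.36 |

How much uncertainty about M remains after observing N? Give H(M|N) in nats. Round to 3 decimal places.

0.429 nats

Marginals: p(M) = (0.2000, 0.8000), p(N) = (0.1000, 0.3700, 0.5300).
H(M|N) = Σ p(N) · H(M|N=·).
  N=a: p=0.1000, H(M|N=a) = 0.5004
  N=b: p=0.3700, H(M|N=b) = 0.1243
  N=c: p=0.5300, H(M|N=c) = 0.6274
Weighted sum = 0.429 nats.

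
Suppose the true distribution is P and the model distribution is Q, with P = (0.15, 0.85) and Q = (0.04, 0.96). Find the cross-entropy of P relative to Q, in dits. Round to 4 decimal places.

H(P,Q) = −Σ p·log₁₀ q.
  −0.15·log₁₀(0.04) = 0.20969
  −0.85·log₁₀(0.96) = 0.01507
H(P,Q) = 0.2248 dits.

0.2248 dits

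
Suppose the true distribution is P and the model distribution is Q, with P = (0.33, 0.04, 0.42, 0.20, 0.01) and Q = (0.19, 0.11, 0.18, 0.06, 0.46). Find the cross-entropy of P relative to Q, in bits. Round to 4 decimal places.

H(P,Q) = −Σ p·log₂ q.
  −0.33·log₂(0.19) = 0.79066
  −0.04·log₂(0.11) = 0.12738
  −0.42·log₂(0.18) = 1.03905
  −0.20·log₂(0.06) = 0.81178
  −0.01·log₂(0.46) = 0.01120
H(P,Q) = 2.7801 bits.

2.7801 bits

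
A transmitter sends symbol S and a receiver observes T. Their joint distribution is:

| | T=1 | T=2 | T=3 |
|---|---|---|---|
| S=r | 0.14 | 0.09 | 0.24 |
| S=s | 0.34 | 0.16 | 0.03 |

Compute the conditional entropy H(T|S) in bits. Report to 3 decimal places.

1.310 bits

Marginals: p(S) = (0.4700, 0.5300), p(T) = (0.4800, 0.2500, 0.2700).
H(T|S) = Σ p(S) · H(T|S=·).
  S=r: p=0.4700, H(T|S=r) = 1.4722
  S=s: p=0.5300, H(T|S=s) = 1.1670
Weighted sum = 1.310 bits.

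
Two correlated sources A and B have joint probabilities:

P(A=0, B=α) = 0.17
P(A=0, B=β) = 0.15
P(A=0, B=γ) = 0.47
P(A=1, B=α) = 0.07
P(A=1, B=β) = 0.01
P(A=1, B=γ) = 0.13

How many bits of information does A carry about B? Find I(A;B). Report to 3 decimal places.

0.026 bits

Marginals: p(A) = (0.7900, 0.2100), p(B) = (0.2400, 0.1600, 0.6000).
I(A;B) = Σ p(x,y)·log₂[p(x,y)/(p(x)p(y))].
  (0,α): 0.17·log₂(0.8966) = -0.0268
  (0,β): 0.15·log₂(1.1867) = 0.0370
  (0,γ): 0.47·log₂(0.9916) = -0.0057
  (1,α): 0.07·log₂(1.3889) = 0.0332
  (1,β): 0.01·log₂(0.2976) = -0.0175
  (1,γ): 0.13·log₂(1.0317) = 0.0059
Sum = 0.026 bits.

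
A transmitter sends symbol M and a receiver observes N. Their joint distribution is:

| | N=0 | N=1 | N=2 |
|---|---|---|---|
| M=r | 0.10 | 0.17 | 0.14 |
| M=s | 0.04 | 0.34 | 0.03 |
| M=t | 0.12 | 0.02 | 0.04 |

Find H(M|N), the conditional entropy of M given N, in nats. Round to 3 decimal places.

Chain rule: H(M|N) = H(M,N) − H(N).
Marginals: p(M) = (0.4100, 0.4100, 0.1800), p(N) = (0.2600, 0.5300, 0.2100).
H(M,N) = 1.8689 nats; H(N) = 1.0145 nats.
H(M|N) = 1.8689 − 1.0145 = 0.854 nats.

0.854 nats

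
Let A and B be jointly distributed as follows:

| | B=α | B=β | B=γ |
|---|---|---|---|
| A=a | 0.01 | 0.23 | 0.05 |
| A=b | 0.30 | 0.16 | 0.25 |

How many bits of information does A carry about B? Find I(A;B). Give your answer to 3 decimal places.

0.229 bits

Marginals: p(A) = (0.2900, 0.7100), p(B) = (0.3100, 0.3900, 0.3000).
I(A;B) = H(A) + H(B) − H(A,B).
H(A) = 0.8687, H(B) = 1.5747, H(A,B) = 2.2143.
I(A;B) = 0.8687 + 1.5747 − 2.2143 = 0.229 bits.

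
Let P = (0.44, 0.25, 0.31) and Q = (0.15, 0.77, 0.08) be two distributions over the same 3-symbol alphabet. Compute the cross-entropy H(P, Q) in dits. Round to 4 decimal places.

0.7309 dits

H(P,Q) = −Σ p·log₁₀ q.
  −0.44·log₁₀(0.15) = 0.36252
  −0.25·log₁₀(0.77) = 0.02838
  −0.31·log₁₀(0.08) = 0.34004
H(P,Q) = 0.7309 dits.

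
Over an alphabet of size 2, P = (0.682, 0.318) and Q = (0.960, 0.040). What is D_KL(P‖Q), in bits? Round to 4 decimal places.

D(P‖Q) = Σ p·log₂(p/q).
  0.682·log₂(0.682/0.960) = -0.33641
  0.318·log₂(0.318/0.040) = 0.95112
D(P‖Q) = 0.6147 bits.

0.6147 bits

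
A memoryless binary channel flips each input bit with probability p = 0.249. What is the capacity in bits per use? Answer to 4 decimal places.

0.1903 bits

Binary symmetric channel: C = 1 − h₂(ε) where h₂ is the binary entropy function.
h₂(0.249) = −0.249·log₂0.249 − 0.751·log₂0.751 = 0.8097.
C = 1 − 0.8097 = 0.1903 bits per channel use.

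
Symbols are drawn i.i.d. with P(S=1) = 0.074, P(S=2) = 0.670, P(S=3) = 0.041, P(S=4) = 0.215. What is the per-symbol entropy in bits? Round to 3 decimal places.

1.331 bits

H(S) = −Σ p·log₂ p.
  −(0.074)·log₂(0.074) = 0.2780
  −(0.670)·log₂(0.670) = 0.3871
  −(0.041)·log₂(0.041) = 0.1889
  −(0.215)·log₂(0.215) = 0.4768
Sum: 0.2780 + 0.3871 + 0.1889 + 0.4768 = 1.331 bits.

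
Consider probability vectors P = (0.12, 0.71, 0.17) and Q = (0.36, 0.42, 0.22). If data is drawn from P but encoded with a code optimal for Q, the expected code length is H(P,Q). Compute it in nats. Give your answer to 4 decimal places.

0.9959 nats

H(P,Q) = −Σ p·ln q.
  −0.12·ln(0.36) = 0.12260
  −0.71·ln(0.42) = 0.61593
  −0.17·ln(0.22) = 0.25740
H(P,Q) = 0.9959 nats.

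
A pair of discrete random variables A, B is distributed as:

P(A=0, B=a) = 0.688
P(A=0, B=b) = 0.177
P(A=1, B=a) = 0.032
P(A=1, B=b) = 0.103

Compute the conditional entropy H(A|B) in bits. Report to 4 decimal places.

Marginals: p(A) = (0.8650, 0.1350), p(B) = (0.7200, 0.2800).
H(A|B) = Σ p(B) · H(A|B=·).
  B=a: p=0.7200, H(A|B=a) = 0.2623
  B=b: p=0.2800, H(A|B=b) = 0.9490
Weighted sum = 0.4546 bits.

0.4546 bits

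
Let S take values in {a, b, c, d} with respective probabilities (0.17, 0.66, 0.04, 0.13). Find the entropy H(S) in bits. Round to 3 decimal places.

H(S) = −Σ p·log₂ p.
  −(0.17)·log₂(0.17) = 0.4346
  −(0.66)·log₂(0.66) = 0.3956
  −(0.04)·log₂(0.04) = 0.1858
  −(0.13)·log₂(0.13) = 0.3826
Sum: 0.4346 + 0.3956 + 0.1858 + 0.3826 = 1.399 bits.

1.399 bits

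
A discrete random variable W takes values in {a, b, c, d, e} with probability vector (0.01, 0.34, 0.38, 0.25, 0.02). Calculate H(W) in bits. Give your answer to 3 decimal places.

1.739 bits

H(W) = −Σ p·log₂ p.
  −(0.01)·log₂(0.01) = 0.0664
  −(0.34)·log₂(0.34) = 0.5292
  −(0.38)·log₂(0.38) = 0.5305
  −(0.25)·log₂(0.25) = 0.5000
  −(0.02)·log₂(0.02) = 0.1129
Sum: 0.0664 + 0.5292 + 0.5305 + 0.5000 + 0.1129 = 1.739 bits.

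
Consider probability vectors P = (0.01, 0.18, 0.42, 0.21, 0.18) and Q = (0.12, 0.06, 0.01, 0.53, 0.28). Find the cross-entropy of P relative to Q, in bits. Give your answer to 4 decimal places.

H(P,Q) = −Σ p·log₂ q.
  −0.01·log₂(0.12) = 0.03059
  −0.18·log₂(0.06) = 0.73060
  −0.42·log₂(0.01) = 2.79042
  −0.21·log₂(0.53) = 0.19235
  −0.18·log₂(0.28) = 0.33057
H(P,Q) = 4.0745 bits.

4.0745 bits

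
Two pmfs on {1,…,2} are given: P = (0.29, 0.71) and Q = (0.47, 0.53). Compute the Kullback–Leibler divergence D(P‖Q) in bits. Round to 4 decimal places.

0.0975 bits

D(P‖Q) = Σ p·log₂(p/q).
  0.29·log₂(0.29/0.47) = -0.20202
  0.71·log₂(0.71/0.53) = 0.29950
D(P‖Q) = 0.0975 bits.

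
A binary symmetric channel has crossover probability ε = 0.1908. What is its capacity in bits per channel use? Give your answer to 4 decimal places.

0.2969 bits

Binary symmetric channel: C = 1 − h₂(ε) where h₂ is the binary entropy function.
h₂(0.1908) = −0.1908·log₂0.1908 − 0.8092·log₂0.8092 = 0.7031.
C = 1 − 0.7031 = 0.2969 bits per channel use.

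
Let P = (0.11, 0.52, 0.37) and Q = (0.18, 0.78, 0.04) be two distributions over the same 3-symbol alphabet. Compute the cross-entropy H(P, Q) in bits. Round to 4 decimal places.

H(P,Q) = −Σ p·log₂ q.
  −0.11·log₂(0.18) = 0.27213
  −0.52·log₂(0.78) = 0.18640
  −0.37·log₂(0.04) = 1.71823
H(P,Q) = 2.1768 bits.

2.1768 bits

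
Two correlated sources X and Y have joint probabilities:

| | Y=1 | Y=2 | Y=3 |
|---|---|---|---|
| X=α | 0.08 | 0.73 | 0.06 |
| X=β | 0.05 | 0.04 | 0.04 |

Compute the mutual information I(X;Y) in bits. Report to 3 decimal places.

Marginals: p(X) = (0.8700, 0.1300), p(Y) = (0.1300, 0.7700, 0.1000).
I(X;Y) = H(X) + H(Y) − H(X,Y).
H(X) = 0.5574, H(Y) = 1.0052, H(X,Y) = 1.4541.
I(X;Y) = 0.5574 + 1.0052 − 1.4541 = 0.109 bits.

0.109 bits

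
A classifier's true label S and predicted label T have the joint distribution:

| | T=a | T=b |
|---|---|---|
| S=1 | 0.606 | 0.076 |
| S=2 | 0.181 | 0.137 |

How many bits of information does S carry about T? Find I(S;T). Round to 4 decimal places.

0.0897 bits

Marginals: p(S) = (0.6820, 0.3180), p(T) = (0.7870, 0.2130).
I(S;T) = Σ p(x,y)·log₂[p(x,y)/(p(x)p(y))].
  (1,a): 0.606·log₂(1.1291) = 0.10612
  (1,b): 0.076·log₂(0.5232) = -0.07103
  (2,a): 0.181·log₂(0.7232) = -0.08461
  (2,b): 0.137·log₂(2.0226) = 0.13922
Sum = 0.0897 bits.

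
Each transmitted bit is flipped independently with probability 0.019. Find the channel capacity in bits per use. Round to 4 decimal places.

Binary symmetric channel: C = 1 − h₂(ε) where h₂ is the binary entropy function.
h₂(0.019) = −0.019·log₂0.019 − 0.981·log₂0.981 = 0.1358.
C = 1 − 0.1358 = 0.8642 bits per channel use.

0.8642 bits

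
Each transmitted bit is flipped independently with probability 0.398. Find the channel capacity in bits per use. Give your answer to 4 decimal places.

0.0302 bits

Binary symmetric channel: C = 1 − h₂(ε) where h₂ is the binary entropy function.
h₂(0.398) = −0.398·log₂0.398 − 0.602·log₂0.602 = 0.9698.
C = 1 − 0.9698 = 0.0302 bits per channel use.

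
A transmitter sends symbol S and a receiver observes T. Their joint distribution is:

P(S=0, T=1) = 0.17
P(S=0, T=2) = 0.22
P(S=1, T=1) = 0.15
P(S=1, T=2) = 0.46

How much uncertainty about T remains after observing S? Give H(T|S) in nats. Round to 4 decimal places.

0.6074 nats

Chain rule: H(T|S) = H(S,T) − H(S).
Marginals: p(S) = (0.3900, 0.6100), p(T) = (0.3200, 0.6800).
H(S,T) = 1.2761 nats; H(S) = 0.6687 nats.
H(T|S) = 1.2761 − 0.6687 = 0.6074 nats.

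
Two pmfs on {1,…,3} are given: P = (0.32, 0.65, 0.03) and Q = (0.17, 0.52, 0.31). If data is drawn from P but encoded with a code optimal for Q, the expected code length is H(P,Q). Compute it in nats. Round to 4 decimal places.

1.0272 nats

H(P,Q) = −Σ p·ln q.
  −0.32·ln(0.17) = 0.56703
  −0.65·ln(0.52) = 0.42505
  −0.03·ln(0.31) = 0.03514
H(P,Q) = 1.0272 nats.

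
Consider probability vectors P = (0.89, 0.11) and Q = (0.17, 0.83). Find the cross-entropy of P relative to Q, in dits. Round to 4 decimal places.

H(P,Q) = −Σ p·log₁₀ q.
  −0.89·log₁₀(0.17) = 0.68490
  −0.11·log₁₀(0.83) = 0.00890
H(P,Q) = 0.6938 dits.

0.6938 dits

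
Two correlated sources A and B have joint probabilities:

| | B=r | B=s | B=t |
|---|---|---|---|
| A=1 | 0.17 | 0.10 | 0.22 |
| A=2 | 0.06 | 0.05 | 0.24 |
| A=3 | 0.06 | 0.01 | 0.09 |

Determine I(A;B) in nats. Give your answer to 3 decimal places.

Marginals: p(A) = (0.4900, 0.3500, 0.1600), p(B) = (0.2900, 0.1600, 0.5500).
I(A;B) = Σ p(x,y)·ln[p(x,y)/(p(x)p(y))].
  (1,r): 0.17·ln(1.1963) = 0.0305
  (1,s): 0.10·ln(1.2755) = 0.0243
  (1,t): 0.22·ln(0.8163) = -0.0446
  (2,r): 0.06·ln(0.5911) = -0.0315
  (2,s): 0.05·ln(0.8929) = -0.0057
  (2,t): 0.24·ln(1.2468) = 0.0529
  (3,r): 0.06·ln(1.2931) = 0.0154
  (3,s): 0.01·ln(0.3906) = -0.0094
  (3,t): 0.09·ln(1.0227) = 0.0020
Sum = 0.034 nats.

0.034 nats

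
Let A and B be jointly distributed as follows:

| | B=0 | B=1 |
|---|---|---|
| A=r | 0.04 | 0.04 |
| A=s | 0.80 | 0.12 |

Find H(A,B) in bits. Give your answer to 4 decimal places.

H(A,B) = −Σ p(x,y)·log₂ p(x,y) over all 4 cells.
  cell (r,0): −0.04·log₂0.04 = 0.18575
  cell (r,1): −0.04·log₂0.04 = 0.18575
  cell (s,0): −0.80·log₂0.80 = 0.25754
  cell (s,1): −0.12·log₂0.12 = 0.36707
Sum = 0.9961 bits.

0.9961 bits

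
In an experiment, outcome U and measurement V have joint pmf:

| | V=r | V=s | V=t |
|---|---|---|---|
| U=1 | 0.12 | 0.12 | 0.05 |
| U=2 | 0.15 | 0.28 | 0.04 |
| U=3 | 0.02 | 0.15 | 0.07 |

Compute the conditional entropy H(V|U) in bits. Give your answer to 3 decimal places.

Chain rule: H(V|U) = H(U,V) − H(U).
Marginals: p(U) = (0.2900, 0.4700, 0.2400), p(V) = (0.2900, 0.5500, 0.1600).
H(U,V) = 2.8527 bits; H(U) = 1.5240 bits.
H(V|U) = 2.8527 − 1.5240 = 1.329 bits.

1.329 bits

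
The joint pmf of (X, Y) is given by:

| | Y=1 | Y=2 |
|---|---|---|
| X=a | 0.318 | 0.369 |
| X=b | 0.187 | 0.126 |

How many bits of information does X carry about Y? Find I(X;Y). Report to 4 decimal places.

0.0113 bits

Marginals: p(X) = (0.6870, 0.3130), p(Y) = (0.5050, 0.4950).
I(X;Y) = H(X) + H(Y) − H(X,Y).
H(X) = 0.8966, H(Y) = 0.9999, H(X,Y) = 1.8852.
I(X;Y) = 0.8966 + 0.9999 − 1.8852 = 0.0113 bits.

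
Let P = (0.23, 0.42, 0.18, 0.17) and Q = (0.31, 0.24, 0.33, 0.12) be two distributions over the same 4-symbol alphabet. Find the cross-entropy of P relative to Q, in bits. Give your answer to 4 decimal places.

H(P,Q) = −Σ p·log₂ q.
  −0.23·log₂(0.31) = 0.38862
  −0.42·log₂(0.24) = 0.86474
  −0.18·log₂(0.33) = 0.28790
  −0.17·log₂(0.12) = 0.52001
H(P,Q) = 2.0613 bits.

2.0613 bits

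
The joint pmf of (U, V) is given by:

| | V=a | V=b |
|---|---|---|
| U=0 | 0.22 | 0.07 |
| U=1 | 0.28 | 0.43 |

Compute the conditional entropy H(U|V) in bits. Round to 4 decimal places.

0.7869 bits

Chain rule: H(U|V) = H(U,V) − H(V).
Marginals: p(U) = (0.2900, 0.7100), p(V) = (0.5000, 0.5000).
H(U,V) = 1.7869 bits; H(V) = 1.0000 bits.
H(U|V) = 1.7869 − 1.0000 = 0.7869 bits.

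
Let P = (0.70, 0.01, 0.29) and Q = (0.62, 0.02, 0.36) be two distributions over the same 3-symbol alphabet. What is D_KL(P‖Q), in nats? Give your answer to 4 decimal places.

D(P‖Q) = Σ p·ln(p/q).
  0.70·ln(0.70/0.62) = 0.08495
  0.01·ln(0.01/0.02) = -0.00693
  0.29·ln(0.29/0.36) = -0.06270
D(P‖Q) = 0.0153 nats.

0.0153 nats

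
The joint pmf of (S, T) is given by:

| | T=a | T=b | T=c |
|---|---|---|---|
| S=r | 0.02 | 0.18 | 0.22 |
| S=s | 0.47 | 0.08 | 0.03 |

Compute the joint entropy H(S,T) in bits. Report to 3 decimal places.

1.994 bits

H(S,T) = −Σ p(x,y)·log₂ p(x,y) over all 6 cells.
  cell (r,a): −0.02·log₂0.02 = 0.1129
  cell (r,b): −0.18·log₂0.18 = 0.4453
  cell (r,c): −0.22·log₂0.22 = 0.4806
  cell (s,a): −0.47·log₂0.47 = 0.5120
  cell (s,b): −0.08·log₂0.08 = 0.2915
  cell (s,c): −0.03·log₂0.03 = 0.1518
Sum = 1.994 bits.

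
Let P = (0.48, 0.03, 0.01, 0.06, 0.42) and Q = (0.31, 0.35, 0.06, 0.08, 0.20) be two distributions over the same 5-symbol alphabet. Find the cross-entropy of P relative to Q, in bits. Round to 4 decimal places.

H(P,Q) = −Σ p·log₂ q.
  −0.48·log₂(0.31) = 0.81104
  −0.03·log₂(0.35) = 0.04544
  −0.01·log₂(0.06) = 0.04059
  −0.06·log₂(0.08) = 0.21863
  −0.42·log₂(0.20) = 0.97521
H(P,Q) = 2.0909 bits.

2.0909 bits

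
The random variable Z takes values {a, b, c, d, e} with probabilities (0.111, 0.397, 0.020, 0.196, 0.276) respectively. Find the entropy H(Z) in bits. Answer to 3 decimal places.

1.967 bits

H(Z) = −Σ p·log₂ p.
  −(0.111)·log₂(0.111) = 0.3520
  −(0.397)·log₂(0.397) = 0.5291
  −(0.020)·log₂(0.020) = 0.1129
  −(0.196)·log₂(0.196) = 0.4608
  −(0.276)·log₂(0.276) = 0.5126
Sum: 0.3520 + 0.5291 + 0.1129 + 0.4608 + 0.5126 = 1.967 bits.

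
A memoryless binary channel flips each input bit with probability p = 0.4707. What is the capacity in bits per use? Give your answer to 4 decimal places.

Binary symmetric channel: C = 1 − h₂(ε) where h₂ is the binary entropy function.
h₂(0.4707) = −0.4707·log₂0.4707 − 0.5293·log₂0.5293 = 0.9975.
C = 1 − 0.9975 = 0.0025 bits per channel use.

0.0025 bits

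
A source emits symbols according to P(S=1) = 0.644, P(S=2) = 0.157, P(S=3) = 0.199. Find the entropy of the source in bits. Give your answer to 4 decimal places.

1.2917 bits

H(S) = −Σ p·log₂ p.
  −(0.644)·log₂(0.644) = 0.40885
  −(0.157)·log₂(0.157) = 0.41937
  −(0.199)·log₂(0.199) = 0.46350
Sum: 0.40885 + 0.41937 + 0.46350 = 1.2917 bits.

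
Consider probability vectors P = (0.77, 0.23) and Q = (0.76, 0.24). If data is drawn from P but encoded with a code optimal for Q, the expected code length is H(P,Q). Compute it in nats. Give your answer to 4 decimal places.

0.5396 nats

H(P,Q) = −Σ p·ln q.
  −0.77·ln(0.76) = 0.21132
  −0.23·ln(0.24) = 0.32824
H(P,Q) = 0.5396 nats.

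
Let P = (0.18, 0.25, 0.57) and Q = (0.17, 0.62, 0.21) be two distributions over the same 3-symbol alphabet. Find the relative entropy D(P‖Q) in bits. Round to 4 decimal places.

D(P‖Q) = Σ p·log₂(p/q).
  0.18·log₂(0.18/0.17) = 0.01484
  0.25·log₂(0.25/0.62) = -0.32759
  0.57·log₂(0.57/0.21) = 0.82113
D(P‖Q) = 0.5084 bits.

0.5084 bits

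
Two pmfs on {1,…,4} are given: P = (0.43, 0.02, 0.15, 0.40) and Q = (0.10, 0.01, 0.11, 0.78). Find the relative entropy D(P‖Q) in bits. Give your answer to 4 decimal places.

0.6066 bits

D(P‖Q) = Σ p·log₂(p/q).
  0.43·log₂(0.43/0.10) = 0.90486
  0.02·log₂(0.02/0.01) = 0.02000
  0.15·log₂(0.15/0.11) = 0.06712
  0.40·log₂(0.40/0.78) = -0.38539
D(P‖Q) = 0.6066 bits.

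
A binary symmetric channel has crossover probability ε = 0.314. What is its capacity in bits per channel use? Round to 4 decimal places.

Binary symmetric channel: C = 1 − h₂(ε) where h₂ is the binary entropy function.
h₂(0.314) = −0.314·log₂0.314 − 0.686·log₂0.686 = 0.8977.
C = 1 − 0.8977 = 0.1023 bits per channel use.

0.1023 bits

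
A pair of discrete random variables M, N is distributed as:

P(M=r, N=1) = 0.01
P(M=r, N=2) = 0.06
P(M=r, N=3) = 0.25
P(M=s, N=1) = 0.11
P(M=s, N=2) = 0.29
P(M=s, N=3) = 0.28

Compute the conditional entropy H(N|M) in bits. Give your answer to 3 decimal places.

Chain rule: H(N|M) = H(M,N) − H(M).
Marginals: p(M) = (0.3200, 0.6800), p(N) = (0.1200, 0.3500, 0.5300).
H(M,N) = 2.1924 bits; H(M) = 0.9044 bits.
H(N|M) = 2.1924 − 0.9044 = 1.288 bits.

1.288 bits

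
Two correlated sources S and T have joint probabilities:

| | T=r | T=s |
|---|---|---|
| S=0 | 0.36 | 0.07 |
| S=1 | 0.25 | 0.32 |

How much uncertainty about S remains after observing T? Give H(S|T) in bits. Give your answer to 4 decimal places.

Marginals: p(S) = (0.4300, 0.5700), p(T) = (0.6100, 0.3900).
H(S|T) = Σ p(T) · H(S|T=·).
  T=r: p=0.6100, H(S|T=r) = 0.9764
  T=s: p=0.3900, H(S|T=s) = 0.6790
Weighted sum = 0.8604 bits.

0.8604 bits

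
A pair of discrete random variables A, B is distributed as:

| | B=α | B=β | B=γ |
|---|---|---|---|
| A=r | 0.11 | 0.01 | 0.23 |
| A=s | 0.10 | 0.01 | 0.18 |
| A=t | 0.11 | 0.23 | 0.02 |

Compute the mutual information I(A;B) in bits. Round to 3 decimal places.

0.429 bits

Marginals: p(A) = (0.3500, 0.2900, 0.3600), p(B) = (0.3200, 0.2500, 0.4300).
I(A;B) = H(A) + H(B) − H(A,B).
H(A) = 1.5786, H(B) = 1.5496, H(A,B) = 2.6992.
I(A;B) = 1.5786 + 1.5496 − 2.6992 = 0.429 bits.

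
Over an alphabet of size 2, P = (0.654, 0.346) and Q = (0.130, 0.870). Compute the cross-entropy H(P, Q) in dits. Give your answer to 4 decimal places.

0.6004 dits

H(P,Q) = −Σ p·log₁₀ q.
  −0.654·log₁₀(0.130) = 0.57948
  −0.346·log₁₀(0.870) = 0.02093
H(P,Q) = 0.6004 dits.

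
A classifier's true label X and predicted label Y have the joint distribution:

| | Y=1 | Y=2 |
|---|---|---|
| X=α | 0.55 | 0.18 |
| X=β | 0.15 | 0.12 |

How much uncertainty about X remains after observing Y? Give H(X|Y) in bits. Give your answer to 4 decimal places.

Chain rule: H(X|Y) = H(X,Y) − H(Y).
Marginals: p(X) = (0.7300, 0.2700), p(Y) = (0.7000, 0.3000).
H(X,Y) = 1.6973 bits; H(Y) = 0.8813 bits.
H(X|Y) = 1.6973 − 0.8813 = 0.8160 bits.

0.8160 bits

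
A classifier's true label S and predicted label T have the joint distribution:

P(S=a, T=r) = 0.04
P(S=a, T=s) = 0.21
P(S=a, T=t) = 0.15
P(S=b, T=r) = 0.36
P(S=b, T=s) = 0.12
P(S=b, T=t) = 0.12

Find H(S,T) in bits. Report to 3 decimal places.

2.334 bits

H(S,T) = −Σ p(x,y)·log₂ p(x,y) over all 6 cells.
  cell (a,r): −0.04·log₂0.04 = 0.1858
  cell (a,s): −0.21·log₂0.21 = 0.4728
  cell (a,t): −0.15·log₂0.15 = 0.4105
  cell (b,r): −0.36·log₂0.36 = 0.5306
  cell (b,s): −0.12·log₂0.12 = 0.3671
  cell (b,t): −0.12·log₂0.12 = 0.3671
Sum = 2.334 bits.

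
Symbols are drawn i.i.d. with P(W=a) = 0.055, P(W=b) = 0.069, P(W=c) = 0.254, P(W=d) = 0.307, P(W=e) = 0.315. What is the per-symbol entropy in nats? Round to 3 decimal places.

1.419 nats

H(W) = −Σ p·ln p.
  −(0.055)·ln(0.055) = 0.1595
  −(0.069)·ln(0.069) = 0.1845
  −(0.254)·ln(0.254) = 0.3481
  −(0.307)·ln(0.307) = 0.3625
  −(0.315)·ln(0.315) = 0.3639
Sum: 0.1595 + 0.1845 + 0.3481 + 0.3625 + 0.3639 = 1.419 nats.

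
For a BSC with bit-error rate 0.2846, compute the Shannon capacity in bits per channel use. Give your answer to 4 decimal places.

0.1384 bits

Binary symmetric channel: C = 1 − h₂(ε) where h₂ is the binary entropy function.
h₂(0.2846) = −0.2846·log₂0.2846 − 0.7154·log₂0.7154 = 0.8616.
C = 1 − 0.8616 = 0.1384 bits per channel use.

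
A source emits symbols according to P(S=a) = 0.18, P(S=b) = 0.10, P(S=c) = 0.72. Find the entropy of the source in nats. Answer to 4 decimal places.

0.7754 nats

H(S) = −Σ p·ln p.
  −(0.18)·ln(0.18) = 0.30866
  −(0.10)·ln(0.10) = 0.23026
  −(0.72)·ln(0.72) = 0.23652
Sum: 0.30866 + 0.23026 + 0.23652 = 0.7754 nats.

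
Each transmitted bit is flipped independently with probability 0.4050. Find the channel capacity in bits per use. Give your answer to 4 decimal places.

Binary symmetric channel: C = 1 − h₂(ε) where h₂ is the binary entropy function.
h₂(0.4050) = −0.4050·log₂0.4050 − 0.5950·log₂0.5950 = 0.9738.
C = 1 − 0.9738 = 0.0262 bits per channel use.

0.0262 bits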